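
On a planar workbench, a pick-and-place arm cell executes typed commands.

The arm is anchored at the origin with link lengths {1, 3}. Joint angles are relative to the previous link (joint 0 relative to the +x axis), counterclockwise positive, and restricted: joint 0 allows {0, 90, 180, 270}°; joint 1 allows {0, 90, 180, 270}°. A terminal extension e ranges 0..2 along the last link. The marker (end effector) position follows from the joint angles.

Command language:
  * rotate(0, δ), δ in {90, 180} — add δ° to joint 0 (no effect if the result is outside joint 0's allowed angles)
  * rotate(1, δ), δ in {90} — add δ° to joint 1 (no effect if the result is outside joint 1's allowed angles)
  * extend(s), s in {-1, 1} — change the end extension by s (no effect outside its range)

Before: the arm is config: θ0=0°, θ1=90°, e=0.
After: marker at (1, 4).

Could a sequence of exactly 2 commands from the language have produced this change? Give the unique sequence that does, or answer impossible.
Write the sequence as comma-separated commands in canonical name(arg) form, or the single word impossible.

key: order matters: swapping extend(-1) and extend(1) lands elsewhere
from: config: θ0=0°, θ1=90°, e=0
[1] after extend(-1): config: θ0=0°, θ1=90°, e=0
[2] after extend(1): config: θ0=0°, θ1=90°, e=1
no rival 2-sequence matches.

extend(-1), extend(1)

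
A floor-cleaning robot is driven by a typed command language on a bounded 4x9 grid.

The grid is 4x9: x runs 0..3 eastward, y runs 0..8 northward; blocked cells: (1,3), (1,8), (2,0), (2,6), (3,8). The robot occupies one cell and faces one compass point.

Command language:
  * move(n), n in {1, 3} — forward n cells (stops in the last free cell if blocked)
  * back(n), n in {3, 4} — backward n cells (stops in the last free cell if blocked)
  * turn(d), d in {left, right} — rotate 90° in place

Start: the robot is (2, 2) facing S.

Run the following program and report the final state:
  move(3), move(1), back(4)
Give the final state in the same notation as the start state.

(2, 5) facing S

from: (2, 2) facing S
step 1 (move(3)): (2, 1) facing S
step 2 (move(1)): (2, 1) facing S
step 3 (back(4)): (2, 5) facing S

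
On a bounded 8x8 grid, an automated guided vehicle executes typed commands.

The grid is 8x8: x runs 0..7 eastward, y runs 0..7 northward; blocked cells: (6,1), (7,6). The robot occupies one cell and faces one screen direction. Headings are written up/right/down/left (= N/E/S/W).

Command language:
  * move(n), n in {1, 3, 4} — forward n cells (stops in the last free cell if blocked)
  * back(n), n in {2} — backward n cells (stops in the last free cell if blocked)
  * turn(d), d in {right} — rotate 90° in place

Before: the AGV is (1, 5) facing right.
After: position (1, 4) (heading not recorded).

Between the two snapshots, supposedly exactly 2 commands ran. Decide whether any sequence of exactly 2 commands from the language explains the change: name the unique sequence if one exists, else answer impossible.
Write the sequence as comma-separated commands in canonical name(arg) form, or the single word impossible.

turn(right), move(1)

key: order matters: swapping turn(right) and move(1) lands elsewhere
t0: (1, 5) facing right
[1] after turn(right): (1, 5) facing down
[2] after move(1): (1, 4) facing down
no other 2-command option fits: unique.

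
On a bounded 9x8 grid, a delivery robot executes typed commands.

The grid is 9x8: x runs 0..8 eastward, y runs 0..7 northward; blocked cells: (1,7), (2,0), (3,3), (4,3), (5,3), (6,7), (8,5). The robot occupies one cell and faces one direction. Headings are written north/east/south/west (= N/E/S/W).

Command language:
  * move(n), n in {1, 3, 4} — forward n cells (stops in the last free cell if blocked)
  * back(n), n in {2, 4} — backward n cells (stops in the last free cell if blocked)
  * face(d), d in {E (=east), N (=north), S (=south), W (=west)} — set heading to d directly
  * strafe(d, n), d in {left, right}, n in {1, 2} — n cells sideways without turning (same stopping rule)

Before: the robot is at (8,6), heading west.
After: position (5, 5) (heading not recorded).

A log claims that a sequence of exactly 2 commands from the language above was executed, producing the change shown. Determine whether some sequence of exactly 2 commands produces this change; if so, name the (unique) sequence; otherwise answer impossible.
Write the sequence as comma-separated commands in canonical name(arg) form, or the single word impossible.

move(3), strafe(left, 1)

key: running strafe(left, 1) before move(3) would end elsewhere — order is forced
start: at (8,6), heading west
1. move(3) → at (5,6), heading west
2. strafe(left, 1) → at (5,5), heading west
uniquely the one of 169 2-step routes that fits.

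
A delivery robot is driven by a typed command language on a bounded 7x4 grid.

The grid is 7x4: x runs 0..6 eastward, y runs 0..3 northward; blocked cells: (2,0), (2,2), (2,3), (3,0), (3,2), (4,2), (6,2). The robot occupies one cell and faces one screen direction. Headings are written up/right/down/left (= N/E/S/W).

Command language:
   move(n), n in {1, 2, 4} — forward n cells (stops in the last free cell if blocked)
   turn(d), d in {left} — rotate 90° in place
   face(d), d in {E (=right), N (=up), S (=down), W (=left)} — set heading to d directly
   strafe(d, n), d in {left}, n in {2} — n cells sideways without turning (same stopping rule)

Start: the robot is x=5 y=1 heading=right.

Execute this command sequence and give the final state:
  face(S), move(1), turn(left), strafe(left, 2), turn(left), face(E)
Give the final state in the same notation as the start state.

begin: x=5 y=1 heading=right
1. face(S) → x=5 y=1 heading=down
2. move(1) → x=5 y=0 heading=down
3. turn(left) → x=5 y=0 heading=right
4. strafe(left, 2) → x=5 y=2 heading=right
5. turn(left) → x=5 y=2 heading=up
6. face(E) → x=5 y=2 heading=right

x=5 y=2 heading=right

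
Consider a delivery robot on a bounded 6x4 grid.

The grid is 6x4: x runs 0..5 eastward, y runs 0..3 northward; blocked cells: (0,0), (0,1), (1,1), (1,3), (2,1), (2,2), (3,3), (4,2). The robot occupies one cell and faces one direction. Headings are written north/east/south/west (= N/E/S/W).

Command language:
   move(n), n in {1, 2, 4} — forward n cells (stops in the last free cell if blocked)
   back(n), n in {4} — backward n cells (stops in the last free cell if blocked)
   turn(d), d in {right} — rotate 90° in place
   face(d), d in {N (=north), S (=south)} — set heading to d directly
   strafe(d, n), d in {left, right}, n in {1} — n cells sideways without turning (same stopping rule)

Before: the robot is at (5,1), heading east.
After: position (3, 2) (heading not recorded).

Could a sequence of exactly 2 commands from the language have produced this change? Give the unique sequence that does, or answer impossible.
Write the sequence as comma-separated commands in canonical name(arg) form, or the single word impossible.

back(4), strafe(left, 1)

key: back(4) is stopped early by the blocked cell at (2,1)
begin: at (5,1), heading east
step 1 (back(4)): at (3,1), heading east
step 2 (strafe(left, 1)): at (3,2), heading east
no rival 2-sequence matches.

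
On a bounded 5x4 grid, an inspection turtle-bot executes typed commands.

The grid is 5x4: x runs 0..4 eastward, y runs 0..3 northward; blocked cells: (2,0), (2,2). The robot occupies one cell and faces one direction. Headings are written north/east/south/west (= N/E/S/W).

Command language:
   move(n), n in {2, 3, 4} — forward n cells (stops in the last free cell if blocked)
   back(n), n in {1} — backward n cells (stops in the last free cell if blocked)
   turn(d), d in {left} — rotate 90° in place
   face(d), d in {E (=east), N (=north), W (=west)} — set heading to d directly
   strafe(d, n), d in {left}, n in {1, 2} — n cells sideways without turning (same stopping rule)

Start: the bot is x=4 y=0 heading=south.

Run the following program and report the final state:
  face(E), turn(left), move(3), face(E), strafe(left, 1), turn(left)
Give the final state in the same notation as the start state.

from: x=4 y=0 heading=south
t=1 face(E) ⇒ x=4 y=0 heading=east
t=2 turn(left) ⇒ x=4 y=0 heading=north
t=3 move(3) ⇒ x=4 y=3 heading=north
t=4 face(E) ⇒ x=4 y=3 heading=east
t=5 strafe(left, 1) ⇒ x=4 y=3 heading=east
t=6 turn(left) ⇒ x=4 y=3 heading=north

x=4 y=3 heading=north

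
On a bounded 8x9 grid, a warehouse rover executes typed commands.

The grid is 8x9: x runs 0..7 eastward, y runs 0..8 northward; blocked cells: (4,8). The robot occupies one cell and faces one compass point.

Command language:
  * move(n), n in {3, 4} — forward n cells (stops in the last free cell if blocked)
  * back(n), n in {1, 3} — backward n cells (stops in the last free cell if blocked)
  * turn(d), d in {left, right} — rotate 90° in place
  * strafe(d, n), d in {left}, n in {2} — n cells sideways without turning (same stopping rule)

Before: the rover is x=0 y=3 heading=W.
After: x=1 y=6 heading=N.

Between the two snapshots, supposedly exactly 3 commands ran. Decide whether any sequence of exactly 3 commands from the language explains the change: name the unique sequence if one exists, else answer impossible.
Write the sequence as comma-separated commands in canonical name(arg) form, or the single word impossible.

back(1), turn(right), move(3)

key: cell and facing (now N) both changed — the 3 commands mix motion and turning
start: x=0 y=3 heading=W
[1] after back(1): x=1 y=3 heading=W
[2] after turn(right): x=1 y=3 heading=N
[3] after move(3): x=1 y=6 heading=N
uniquely the one of 343 3-step routes that fits.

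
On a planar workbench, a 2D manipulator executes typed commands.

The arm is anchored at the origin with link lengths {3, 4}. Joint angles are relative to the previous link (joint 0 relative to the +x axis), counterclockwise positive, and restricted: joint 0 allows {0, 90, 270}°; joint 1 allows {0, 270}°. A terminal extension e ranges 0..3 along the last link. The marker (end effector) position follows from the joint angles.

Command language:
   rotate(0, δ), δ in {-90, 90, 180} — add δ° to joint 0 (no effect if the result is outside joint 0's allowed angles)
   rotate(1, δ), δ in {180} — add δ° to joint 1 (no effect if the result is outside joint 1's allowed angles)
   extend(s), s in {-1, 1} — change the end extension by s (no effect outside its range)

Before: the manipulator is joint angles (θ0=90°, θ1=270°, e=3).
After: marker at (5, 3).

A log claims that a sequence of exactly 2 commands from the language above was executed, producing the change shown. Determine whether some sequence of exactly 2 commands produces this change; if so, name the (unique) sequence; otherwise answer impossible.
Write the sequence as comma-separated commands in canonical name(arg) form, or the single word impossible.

extend(-1), extend(-1)

t0: joint angles (θ0=90°, θ1=270°, e=3)
t=1 extend(-1) ⇒ joint angles (θ0=90°, θ1=270°, e=2)
t=2 extend(-1) ⇒ joint angles (θ0=90°, θ1=270°, e=1)
no rival 2-sequence matches.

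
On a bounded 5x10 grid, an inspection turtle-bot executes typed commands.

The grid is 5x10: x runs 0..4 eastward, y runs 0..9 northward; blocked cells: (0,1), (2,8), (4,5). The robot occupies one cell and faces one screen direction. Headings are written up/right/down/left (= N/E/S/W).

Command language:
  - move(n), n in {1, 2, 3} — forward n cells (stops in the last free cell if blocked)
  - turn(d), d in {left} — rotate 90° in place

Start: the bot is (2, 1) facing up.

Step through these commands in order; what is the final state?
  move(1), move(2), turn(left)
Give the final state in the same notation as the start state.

(2, 4) facing left

initial: (2, 1) facing up
step 1 (move(1)): (2, 2) facing up
step 2 (move(2)): (2, 4) facing up
step 3 (turn(left)): (2, 4) facing left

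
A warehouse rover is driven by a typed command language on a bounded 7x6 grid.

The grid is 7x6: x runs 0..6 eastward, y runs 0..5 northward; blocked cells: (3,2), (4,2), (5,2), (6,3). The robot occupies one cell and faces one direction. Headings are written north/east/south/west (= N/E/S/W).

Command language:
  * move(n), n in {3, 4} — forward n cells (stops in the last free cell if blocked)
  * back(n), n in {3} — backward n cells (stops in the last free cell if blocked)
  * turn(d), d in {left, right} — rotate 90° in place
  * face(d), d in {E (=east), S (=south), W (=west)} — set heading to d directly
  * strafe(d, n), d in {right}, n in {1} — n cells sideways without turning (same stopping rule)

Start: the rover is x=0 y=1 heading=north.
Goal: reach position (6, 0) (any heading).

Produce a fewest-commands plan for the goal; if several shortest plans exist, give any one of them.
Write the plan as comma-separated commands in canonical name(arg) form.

initial: x=0 y=1 heading=north
1. back(3) → x=0 y=0 heading=north
2. face(E) → x=0 y=0 heading=east
3. move(4) → x=4 y=0 heading=east
4. move(4) → x=6 y=0 heading=east
nothing shorter than 4 reaches the goal.

back(3), face(E), move(4), move(4)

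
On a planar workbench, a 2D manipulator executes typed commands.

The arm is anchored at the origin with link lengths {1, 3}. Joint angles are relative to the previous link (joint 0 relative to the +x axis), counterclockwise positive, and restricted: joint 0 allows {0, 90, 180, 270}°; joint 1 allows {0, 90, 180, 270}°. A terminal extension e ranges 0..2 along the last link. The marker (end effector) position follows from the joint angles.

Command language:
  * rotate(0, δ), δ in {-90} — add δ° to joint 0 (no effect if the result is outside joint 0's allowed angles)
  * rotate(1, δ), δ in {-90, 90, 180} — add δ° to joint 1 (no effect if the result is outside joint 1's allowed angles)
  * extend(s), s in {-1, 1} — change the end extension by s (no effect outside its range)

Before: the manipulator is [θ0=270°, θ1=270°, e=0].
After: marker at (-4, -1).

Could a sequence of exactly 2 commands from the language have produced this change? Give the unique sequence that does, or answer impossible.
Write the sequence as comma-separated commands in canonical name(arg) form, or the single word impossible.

key: order matters: swapping extend(-1) and extend(1) lands elsewhere
t0: [θ0=270°, θ1=270°, e=0]
[1] after extend(-1): [θ0=270°, θ1=270°, e=0]
[2] after extend(1): [θ0=270°, θ1=270°, e=1]
no other 2-command option fits: unique.

extend(-1), extend(1)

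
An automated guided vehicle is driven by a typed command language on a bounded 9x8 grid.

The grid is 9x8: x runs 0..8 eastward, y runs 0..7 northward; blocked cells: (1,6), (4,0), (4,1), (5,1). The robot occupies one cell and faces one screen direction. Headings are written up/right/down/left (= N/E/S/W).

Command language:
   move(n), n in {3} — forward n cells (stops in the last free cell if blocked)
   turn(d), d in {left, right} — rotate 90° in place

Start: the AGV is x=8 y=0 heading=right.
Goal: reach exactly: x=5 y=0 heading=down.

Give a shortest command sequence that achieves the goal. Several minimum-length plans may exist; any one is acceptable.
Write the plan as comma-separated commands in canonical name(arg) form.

t0: x=8 y=0 heading=right
1. turn(left) → x=8 y=0 heading=up
2. turn(left) → x=8 y=0 heading=left
3. move(3) → x=5 y=0 heading=left
4. turn(left) → x=5 y=0 heading=down
no 3-step plan works, so 4 is optimal.

turn(left), turn(left), move(3), turn(left)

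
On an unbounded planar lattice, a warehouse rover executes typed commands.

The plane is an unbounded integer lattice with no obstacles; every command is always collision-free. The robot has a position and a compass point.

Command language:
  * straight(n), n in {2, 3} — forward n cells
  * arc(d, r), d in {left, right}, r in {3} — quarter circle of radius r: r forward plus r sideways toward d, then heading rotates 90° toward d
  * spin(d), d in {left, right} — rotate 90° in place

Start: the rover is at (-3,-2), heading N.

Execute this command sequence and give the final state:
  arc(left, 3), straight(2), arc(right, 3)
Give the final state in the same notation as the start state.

initial: at (-3,-2), heading N
t=1 arc(left, 3) ⇒ at (-6,1), heading W
t=2 straight(2) ⇒ at (-8,1), heading W
t=3 arc(right, 3) ⇒ at (-11,4), heading N

at (-11,4), heading N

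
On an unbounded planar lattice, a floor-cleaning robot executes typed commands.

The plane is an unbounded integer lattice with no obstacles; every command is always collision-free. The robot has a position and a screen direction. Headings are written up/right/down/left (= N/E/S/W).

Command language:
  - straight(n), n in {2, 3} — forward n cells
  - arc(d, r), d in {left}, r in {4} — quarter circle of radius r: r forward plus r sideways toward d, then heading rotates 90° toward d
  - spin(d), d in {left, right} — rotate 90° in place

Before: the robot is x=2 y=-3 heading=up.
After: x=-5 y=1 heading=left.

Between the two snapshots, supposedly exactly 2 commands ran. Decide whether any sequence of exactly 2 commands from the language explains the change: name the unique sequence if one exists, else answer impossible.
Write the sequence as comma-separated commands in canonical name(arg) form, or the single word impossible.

arc(left, 4), straight(3)

key: running straight(3) before arc(left, 4) would end elsewhere — order is forced
start: x=2 y=-3 heading=up
[1] after arc(left, 4): x=-2 y=1 heading=left
[2] after straight(3): x=-5 y=1 heading=left
no other 2-command option fits: unique.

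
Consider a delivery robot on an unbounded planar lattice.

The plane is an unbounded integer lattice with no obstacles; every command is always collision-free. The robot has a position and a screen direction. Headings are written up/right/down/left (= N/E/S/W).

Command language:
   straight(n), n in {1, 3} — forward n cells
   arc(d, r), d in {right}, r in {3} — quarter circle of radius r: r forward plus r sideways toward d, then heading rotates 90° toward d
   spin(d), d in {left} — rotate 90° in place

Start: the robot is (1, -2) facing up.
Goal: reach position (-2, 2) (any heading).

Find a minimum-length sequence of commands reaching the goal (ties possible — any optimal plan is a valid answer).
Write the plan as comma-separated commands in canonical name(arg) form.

spin(left), arc(right, 3), straight(1)

t0: (1, -2) facing up
step 1 (spin(left)): (1, -2) facing left
step 2 (arc(right, 3)): (-2, 1) facing up
step 3 (straight(1)): (-2, 2) facing up
no 2-step plan works, so 3 is optimal.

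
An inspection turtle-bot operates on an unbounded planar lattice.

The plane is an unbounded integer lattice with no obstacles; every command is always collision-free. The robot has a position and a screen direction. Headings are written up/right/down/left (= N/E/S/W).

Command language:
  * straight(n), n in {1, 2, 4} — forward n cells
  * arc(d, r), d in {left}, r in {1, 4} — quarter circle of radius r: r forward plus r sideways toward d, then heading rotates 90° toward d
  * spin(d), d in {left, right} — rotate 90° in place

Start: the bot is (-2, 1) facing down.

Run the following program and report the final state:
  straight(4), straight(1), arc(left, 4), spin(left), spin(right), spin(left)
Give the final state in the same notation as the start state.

(2, -8) facing up

start: (-2, 1) facing down
t=1 straight(4) ⇒ (-2, -3) facing down
t=2 straight(1) ⇒ (-2, -4) facing down
t=3 arc(left, 4) ⇒ (2, -8) facing right
t=4 spin(left) ⇒ (2, -8) facing up
t=5 spin(right) ⇒ (2, -8) facing right
t=6 spin(left) ⇒ (2, -8) facing up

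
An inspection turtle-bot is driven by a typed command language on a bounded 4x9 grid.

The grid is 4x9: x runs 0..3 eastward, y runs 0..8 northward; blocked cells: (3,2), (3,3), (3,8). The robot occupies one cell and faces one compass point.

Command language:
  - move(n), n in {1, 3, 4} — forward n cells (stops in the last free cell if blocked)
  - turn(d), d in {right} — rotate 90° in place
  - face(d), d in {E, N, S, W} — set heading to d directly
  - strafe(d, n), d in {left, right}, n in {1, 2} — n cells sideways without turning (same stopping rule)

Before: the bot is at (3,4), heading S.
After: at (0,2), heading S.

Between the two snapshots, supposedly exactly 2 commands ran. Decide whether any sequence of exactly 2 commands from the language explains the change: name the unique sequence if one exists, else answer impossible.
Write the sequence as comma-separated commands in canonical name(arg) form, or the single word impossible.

checked all 2-command options: none fits.

impossible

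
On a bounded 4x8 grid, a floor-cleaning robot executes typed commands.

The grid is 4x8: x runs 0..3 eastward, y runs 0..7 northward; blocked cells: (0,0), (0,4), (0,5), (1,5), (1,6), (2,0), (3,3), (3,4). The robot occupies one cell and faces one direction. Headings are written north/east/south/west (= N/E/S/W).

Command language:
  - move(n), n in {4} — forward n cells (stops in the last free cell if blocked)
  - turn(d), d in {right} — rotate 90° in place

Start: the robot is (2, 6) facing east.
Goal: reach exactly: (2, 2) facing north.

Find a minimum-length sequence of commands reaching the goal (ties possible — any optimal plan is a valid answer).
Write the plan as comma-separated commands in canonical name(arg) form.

begin: (2, 6) facing east
[1] after turn(right): (2, 6) facing south
[2] after move(4): (2, 2) facing south
[3] after turn(right): (2, 2) facing west
[4] after turn(right): (2, 2) facing north
nothing shorter than 4 reaches the goal.

turn(right), move(4), turn(right), turn(right)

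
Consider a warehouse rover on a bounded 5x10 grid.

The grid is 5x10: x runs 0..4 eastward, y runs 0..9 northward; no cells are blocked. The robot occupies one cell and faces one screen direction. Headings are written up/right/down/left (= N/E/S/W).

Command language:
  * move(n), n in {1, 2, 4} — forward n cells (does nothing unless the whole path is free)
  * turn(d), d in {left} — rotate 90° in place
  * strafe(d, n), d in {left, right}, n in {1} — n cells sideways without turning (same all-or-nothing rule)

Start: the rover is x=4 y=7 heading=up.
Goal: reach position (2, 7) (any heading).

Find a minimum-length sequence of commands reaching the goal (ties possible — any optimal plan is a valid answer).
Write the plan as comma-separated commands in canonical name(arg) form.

strafe(left, 1), strafe(left, 1)

initial: x=4 y=7 heading=up
t=1 strafe(left, 1) ⇒ x=3 y=7 heading=up
t=2 strafe(left, 1) ⇒ x=2 y=7 heading=up
shorter routes all fall short; 2 is best.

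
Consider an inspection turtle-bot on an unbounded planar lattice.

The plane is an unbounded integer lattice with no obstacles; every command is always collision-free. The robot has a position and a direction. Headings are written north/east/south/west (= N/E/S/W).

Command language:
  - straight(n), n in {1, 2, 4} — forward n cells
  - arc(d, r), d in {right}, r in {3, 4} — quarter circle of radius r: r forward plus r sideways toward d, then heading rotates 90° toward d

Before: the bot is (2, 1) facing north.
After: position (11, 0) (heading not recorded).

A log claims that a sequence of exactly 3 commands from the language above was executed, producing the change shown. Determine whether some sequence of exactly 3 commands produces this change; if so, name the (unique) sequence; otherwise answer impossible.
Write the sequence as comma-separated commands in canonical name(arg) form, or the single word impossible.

arc(right, 3), straight(2), arc(right, 4)

key: running arc(right, 4) before arc(right, 3) would end elsewhere — order is forced
begin: (2, 1) facing north
step 1 (arc(right, 3)): (5, 4) facing east
step 2 (straight(2)): (7, 4) facing east
step 3 (arc(right, 4)): (11, 0) facing south
uniquely the one of 125 3-step routes that fits.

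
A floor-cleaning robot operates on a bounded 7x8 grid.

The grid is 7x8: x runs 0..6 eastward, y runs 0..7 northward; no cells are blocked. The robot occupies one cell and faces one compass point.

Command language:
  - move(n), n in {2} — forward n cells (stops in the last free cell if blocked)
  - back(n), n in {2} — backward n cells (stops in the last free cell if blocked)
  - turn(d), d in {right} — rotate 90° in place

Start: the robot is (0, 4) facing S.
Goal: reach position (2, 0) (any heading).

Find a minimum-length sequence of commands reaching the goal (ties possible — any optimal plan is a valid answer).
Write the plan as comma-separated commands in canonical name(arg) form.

initial: (0, 4) facing S
[1] after move(2): (0, 2) facing S
[2] after move(2): (0, 0) facing S
[3] after turn(right): (0, 0) facing W
[4] after back(2): (2, 0) facing W
minimal: 4 command(s), checked below 4.

move(2), move(2), turn(right), back(2)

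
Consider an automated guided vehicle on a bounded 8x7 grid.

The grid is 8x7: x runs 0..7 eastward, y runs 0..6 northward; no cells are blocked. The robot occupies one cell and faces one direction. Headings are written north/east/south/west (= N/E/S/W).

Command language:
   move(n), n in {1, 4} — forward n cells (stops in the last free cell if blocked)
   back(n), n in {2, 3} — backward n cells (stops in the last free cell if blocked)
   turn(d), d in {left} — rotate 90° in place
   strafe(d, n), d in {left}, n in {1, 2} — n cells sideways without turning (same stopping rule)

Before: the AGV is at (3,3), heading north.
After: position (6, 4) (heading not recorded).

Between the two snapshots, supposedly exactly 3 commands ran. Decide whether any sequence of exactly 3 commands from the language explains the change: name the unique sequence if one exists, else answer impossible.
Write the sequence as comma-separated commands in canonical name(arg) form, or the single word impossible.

move(1), turn(left), back(3)

key: running back(3) before move(1) would end elsewhere — order is forced
t0: at (3,3), heading north
step 1 (move(1)): at (3,4), heading north
step 2 (turn(left)): at (3,4), heading west
step 3 (back(3)): at (6,4), heading west
uniquely the one of 343 3-step routes that fits.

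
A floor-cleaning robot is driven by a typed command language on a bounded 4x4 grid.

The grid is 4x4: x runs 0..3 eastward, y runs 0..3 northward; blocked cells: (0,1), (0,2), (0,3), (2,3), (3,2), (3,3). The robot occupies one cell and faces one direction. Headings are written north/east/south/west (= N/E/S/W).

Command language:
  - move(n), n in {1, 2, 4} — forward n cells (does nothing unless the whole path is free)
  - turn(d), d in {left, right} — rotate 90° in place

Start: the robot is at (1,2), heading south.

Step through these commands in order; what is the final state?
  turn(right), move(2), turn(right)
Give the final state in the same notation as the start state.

start: at (1,2), heading south
[1] after turn(right): at (1,2), heading west
[2] after move(2): at (1,2), heading west
[3] after turn(right): at (1,2), heading north

at (1,2), heading north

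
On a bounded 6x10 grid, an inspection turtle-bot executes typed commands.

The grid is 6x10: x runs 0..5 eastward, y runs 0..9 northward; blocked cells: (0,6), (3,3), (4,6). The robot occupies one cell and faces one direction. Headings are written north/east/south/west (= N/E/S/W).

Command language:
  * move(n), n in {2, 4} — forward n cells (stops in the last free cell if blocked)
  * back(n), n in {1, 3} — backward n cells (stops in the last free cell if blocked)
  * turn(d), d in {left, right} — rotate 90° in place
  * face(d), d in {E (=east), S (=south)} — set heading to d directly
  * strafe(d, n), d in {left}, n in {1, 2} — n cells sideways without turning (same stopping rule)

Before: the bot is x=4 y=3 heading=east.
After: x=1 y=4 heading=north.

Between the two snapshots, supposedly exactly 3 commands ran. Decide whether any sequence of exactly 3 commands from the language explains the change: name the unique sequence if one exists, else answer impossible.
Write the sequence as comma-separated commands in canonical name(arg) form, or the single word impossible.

strafe(left, 1), back(3), turn(left)

key: position moved to (1,4) AND the heading swung to N — translation plus rotation needed
start: x=4 y=3 heading=east
1. strafe(left, 1) → x=4 y=4 heading=east
2. back(3) → x=1 y=4 heading=east
3. turn(left) → x=1 y=4 heading=north
no rival 3-sequence matches.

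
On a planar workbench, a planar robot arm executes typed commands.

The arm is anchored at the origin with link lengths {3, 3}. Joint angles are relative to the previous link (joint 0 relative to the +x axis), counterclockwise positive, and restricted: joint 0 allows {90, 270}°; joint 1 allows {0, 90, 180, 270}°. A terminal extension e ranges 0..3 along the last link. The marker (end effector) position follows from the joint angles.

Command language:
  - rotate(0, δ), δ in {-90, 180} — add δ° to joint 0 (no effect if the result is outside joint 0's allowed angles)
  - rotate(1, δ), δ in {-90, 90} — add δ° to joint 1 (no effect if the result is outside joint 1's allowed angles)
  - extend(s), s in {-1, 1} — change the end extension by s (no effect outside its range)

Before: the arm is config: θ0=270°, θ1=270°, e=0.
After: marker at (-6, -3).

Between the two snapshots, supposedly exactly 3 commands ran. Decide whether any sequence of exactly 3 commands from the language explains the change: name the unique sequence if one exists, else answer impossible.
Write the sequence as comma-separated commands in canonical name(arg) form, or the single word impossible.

begin: config: θ0=270°, θ1=270°, e=0
1. extend(1) → config: θ0=270°, θ1=270°, e=1
2. extend(1) → config: θ0=270°, θ1=270°, e=2
3. extend(1) → config: θ0=270°, θ1=270°, e=3
uniquely the one of 216 3-step routes that fits.

extend(1), extend(1), extend(1)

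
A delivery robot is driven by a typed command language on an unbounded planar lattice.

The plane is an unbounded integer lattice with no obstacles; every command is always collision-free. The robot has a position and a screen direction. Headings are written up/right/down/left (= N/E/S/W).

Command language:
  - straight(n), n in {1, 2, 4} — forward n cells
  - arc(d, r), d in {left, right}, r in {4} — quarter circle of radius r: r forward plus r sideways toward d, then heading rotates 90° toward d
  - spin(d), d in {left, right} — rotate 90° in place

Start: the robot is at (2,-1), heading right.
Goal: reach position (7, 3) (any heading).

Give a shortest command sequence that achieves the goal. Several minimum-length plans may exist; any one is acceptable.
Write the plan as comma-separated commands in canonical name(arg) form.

straight(1), arc(left, 4)

start: at (2,-1), heading right
t=1 straight(1) ⇒ at (3,-1), heading right
t=2 arc(left, 4) ⇒ at (7,3), heading up
no 1-step plan works, so 2 is optimal.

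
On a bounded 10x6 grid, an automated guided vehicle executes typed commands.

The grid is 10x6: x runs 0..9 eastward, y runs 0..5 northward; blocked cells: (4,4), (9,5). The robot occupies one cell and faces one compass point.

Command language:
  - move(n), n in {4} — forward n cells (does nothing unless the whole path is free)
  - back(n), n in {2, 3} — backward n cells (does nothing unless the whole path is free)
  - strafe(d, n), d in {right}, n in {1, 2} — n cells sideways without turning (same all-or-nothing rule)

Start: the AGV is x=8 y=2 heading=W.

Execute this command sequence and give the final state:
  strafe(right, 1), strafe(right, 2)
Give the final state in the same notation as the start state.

begin: x=8 y=2 heading=W
t=1 strafe(right, 1) ⇒ x=8 y=3 heading=W
t=2 strafe(right, 2) ⇒ x=8 y=5 heading=W

x=8 y=5 heading=W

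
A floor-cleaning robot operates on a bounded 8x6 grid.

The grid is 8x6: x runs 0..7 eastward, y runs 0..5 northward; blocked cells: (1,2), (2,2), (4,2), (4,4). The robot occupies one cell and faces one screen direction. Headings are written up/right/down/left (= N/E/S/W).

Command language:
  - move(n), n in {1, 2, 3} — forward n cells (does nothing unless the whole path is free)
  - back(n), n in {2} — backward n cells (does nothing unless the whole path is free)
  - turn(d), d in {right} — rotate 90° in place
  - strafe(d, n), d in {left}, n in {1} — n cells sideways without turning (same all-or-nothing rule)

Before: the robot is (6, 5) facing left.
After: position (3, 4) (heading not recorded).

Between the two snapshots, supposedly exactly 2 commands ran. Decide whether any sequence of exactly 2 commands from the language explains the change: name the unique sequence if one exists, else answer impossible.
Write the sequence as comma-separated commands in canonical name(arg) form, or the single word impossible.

move(3), strafe(left, 1)

key: order matters: swapping move(3) and strafe(left, 1) lands elsewhere
initial: (6, 5) facing left
t=1 move(3) ⇒ (3, 5) facing left
t=2 strafe(left, 1) ⇒ (3, 4) facing left
no other 2-command option fits: unique.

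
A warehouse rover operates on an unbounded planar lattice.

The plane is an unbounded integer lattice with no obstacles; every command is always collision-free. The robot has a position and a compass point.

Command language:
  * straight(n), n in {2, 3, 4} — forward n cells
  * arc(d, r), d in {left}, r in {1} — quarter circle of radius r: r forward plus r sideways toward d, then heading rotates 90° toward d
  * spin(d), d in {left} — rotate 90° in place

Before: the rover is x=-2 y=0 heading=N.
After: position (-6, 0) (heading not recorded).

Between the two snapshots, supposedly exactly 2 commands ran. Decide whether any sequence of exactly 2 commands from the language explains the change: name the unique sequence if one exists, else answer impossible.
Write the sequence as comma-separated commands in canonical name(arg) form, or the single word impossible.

key: order matters: swapping spin(left) and straight(4) lands elsewhere
begin: x=-2 y=0 heading=N
[1] after spin(left): x=-2 y=0 heading=W
[2] after straight(4): x=-6 y=0 heading=W
no rival 2-sequence matches.

spin(left), straight(4)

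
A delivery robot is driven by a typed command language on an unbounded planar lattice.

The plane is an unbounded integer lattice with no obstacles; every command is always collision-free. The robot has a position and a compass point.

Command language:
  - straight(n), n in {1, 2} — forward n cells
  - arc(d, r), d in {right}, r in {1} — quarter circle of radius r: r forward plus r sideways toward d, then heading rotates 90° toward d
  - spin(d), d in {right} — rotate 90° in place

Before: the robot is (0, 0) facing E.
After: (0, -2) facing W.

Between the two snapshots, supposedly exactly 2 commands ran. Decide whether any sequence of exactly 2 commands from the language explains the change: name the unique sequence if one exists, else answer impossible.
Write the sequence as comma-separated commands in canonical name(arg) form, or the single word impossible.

arc(right, 1), arc(right, 1)

key: position moved to (0,-2) AND the heading swung to W — translation plus rotation needed
from: (0, 0) facing E
1. arc(right, 1) → (1, -1) facing S
2. arc(right, 1) → (0, -2) facing W
no rival 2-sequence matches.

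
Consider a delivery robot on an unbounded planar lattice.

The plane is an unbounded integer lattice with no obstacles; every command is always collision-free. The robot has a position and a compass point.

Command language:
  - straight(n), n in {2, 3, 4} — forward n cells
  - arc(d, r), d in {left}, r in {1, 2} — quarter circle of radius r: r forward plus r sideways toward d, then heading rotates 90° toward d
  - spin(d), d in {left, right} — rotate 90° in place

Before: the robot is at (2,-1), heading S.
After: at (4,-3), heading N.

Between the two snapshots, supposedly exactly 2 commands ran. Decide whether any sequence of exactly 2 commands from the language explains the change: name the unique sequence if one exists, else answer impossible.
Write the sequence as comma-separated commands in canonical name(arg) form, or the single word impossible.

arc(left, 2), spin(left)

key: order matters: swapping arc(left, 2) and spin(left) lands elsewhere
t0: at (2,-1), heading S
t=1 arc(left, 2) ⇒ at (4,-3), heading E
t=2 spin(left) ⇒ at (4,-3), heading N
uniquely the one of 49 2-step routes that fits.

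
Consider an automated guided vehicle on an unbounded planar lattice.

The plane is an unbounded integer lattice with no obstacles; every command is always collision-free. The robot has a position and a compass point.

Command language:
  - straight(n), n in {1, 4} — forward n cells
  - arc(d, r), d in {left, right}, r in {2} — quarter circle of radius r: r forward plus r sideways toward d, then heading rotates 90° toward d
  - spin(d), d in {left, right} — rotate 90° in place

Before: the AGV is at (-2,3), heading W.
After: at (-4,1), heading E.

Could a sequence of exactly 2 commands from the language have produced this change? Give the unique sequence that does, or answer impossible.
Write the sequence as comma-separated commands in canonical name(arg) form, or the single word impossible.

arc(left, 2), spin(left)

key: position moved to (-4,1) AND the heading swung to E — translation plus rotation needed
t0: at (-2,3), heading W
[1] after arc(left, 2): at (-4,1), heading S
[2] after spin(left): at (-4,1), heading E
all 36 alternatives checked — unique.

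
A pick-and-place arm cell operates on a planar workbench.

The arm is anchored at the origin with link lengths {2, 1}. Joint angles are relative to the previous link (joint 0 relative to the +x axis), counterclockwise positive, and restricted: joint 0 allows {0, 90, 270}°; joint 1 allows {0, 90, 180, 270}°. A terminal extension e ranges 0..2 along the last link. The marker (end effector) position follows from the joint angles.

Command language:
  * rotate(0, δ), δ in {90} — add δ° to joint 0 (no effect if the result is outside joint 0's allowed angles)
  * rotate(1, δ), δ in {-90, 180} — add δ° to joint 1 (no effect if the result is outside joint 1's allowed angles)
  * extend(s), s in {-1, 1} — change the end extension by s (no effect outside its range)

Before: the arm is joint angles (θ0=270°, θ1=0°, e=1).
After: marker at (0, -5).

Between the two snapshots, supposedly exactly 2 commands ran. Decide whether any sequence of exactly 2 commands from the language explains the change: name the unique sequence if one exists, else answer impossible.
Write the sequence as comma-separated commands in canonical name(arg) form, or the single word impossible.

start: joint angles (θ0=270°, θ1=0°, e=1)
[1] after extend(1): joint angles (θ0=270°, θ1=0°, e=2)
[2] after extend(1): joint angles (θ0=270°, θ1=0°, e=2)
no other 2-command option fits: unique.

extend(1), extend(1)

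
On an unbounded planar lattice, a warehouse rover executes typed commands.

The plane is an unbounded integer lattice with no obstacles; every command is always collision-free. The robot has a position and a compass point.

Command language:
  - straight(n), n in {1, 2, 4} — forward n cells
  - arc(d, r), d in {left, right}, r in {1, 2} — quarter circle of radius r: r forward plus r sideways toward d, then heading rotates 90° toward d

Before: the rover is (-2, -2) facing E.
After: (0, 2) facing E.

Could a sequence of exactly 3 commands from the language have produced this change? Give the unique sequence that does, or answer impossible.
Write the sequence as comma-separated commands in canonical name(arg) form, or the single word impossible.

arc(left, 1), straight(2), arc(right, 1)

key: running arc(right, 1) before arc(left, 1) would end elsewhere — order is forced
initial: (-2, -2) facing E
[1] after arc(left, 1): (-1, -1) facing N
[2] after straight(2): (-1, 1) facing N
[3] after arc(right, 1): (0, 2) facing E
uniquely the one of 343 3-step routes that fits.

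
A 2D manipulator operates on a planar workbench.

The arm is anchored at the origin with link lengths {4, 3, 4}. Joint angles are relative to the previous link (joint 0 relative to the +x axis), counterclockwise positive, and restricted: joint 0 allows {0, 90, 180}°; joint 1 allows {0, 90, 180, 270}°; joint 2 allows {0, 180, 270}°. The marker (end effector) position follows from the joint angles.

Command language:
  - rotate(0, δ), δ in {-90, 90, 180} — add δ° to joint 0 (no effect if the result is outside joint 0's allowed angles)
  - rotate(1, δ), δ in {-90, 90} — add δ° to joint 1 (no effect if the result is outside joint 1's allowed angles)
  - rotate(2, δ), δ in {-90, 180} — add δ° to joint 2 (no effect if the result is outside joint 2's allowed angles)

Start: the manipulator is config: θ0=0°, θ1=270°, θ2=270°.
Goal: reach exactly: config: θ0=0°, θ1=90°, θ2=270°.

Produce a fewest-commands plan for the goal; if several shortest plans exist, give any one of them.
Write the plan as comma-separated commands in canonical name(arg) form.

rotate(1, 90), rotate(1, 90)

begin: config: θ0=0°, θ1=270°, θ2=270°
step 1 (rotate(1, 90)): config: θ0=0°, θ1=0°, θ2=270°
step 2 (rotate(1, 90)): config: θ0=0°, θ1=90°, θ2=270°
minimal: 2 command(s), checked below 2.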